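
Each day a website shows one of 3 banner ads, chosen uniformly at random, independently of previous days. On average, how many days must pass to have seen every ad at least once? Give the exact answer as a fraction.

After i distinct types are collected, each trial gives a new one with probability (3−i)/3, so the expected wait for the next new type is 3/(3−i).
E = 3/3 + 3/2 + 3/1 = 11/2.

11/2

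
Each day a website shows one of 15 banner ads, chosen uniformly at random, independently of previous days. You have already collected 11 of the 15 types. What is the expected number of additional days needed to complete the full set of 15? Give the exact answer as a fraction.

Starting from 11 distinct types, each trial gives a new one with probability (15−i)/15 when i types are held, so the wait for the next new type is 15/(15−i).
E = 15/4 + 15/3 + 15/2 + 15/1 = 125/4.

125/4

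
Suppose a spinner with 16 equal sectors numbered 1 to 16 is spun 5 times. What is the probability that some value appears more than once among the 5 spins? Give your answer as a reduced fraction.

P(all 5 different) = 16/16 · 15/16 · ··· · 12/16 = 4095/8192.
P(at least two equal) = 1 − 4095/8192 = 4097/8192.

4097/8192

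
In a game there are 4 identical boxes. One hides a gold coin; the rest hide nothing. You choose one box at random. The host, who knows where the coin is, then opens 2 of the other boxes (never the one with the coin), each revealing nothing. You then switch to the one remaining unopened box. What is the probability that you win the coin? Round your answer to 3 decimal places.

Your original box holds the coin with probability 1/4, so the other 3 collectively hold it with probability 3/4.
The host can always find 2 empty boxes to open, so the reveals don't change that 3/4; it is now spread over the 1 remaining unopened box.
P(win by switching) = (3/4) · (1/1) = 3/4 ≈ 0.750.

0.750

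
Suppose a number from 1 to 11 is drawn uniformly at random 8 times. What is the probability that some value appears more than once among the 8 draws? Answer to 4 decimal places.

P(all 8 different) = 11/11 · 10/11 · ··· · 4/11 ≈ 0.0310.
P(at least two equal) = 1 − 0.0310 = 0.9690.

0.9690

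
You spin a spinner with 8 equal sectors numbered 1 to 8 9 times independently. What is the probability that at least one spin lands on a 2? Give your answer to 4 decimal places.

0.6993

P(no spin lands on a 2) = (7/8)^9 ≈ 0.3007.
P(at least one) = 1 − 0.3007 = 0.6993.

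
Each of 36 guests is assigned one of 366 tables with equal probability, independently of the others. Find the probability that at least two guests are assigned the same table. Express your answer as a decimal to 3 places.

It's easier to compute the probability that all 36 are distinct.
P(all distinct) = 366/366 · 365/366 · ··· · 331/366 ≈ 0.169.
So the probability of at least one match is 1 − 0.169 = 0.831.

0.831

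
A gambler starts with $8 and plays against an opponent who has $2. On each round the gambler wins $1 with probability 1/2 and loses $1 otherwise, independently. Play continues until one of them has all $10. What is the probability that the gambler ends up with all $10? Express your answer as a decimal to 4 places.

0.8000

With a fair step, P(i) = ½P(i−1) + ½P(i+1) with P(0)=0, P(10)=1 has the linear solution P(i) = i/10.
P(8) = 8/10 = 4/5 ≈ 0.8000.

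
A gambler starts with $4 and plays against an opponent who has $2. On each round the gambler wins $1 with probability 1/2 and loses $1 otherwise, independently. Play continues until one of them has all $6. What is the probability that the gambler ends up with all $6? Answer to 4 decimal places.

0.6667

With a fair step, P(i) = ½P(i−1) + ½P(i+1) with P(0)=0, P(6)=1 has the linear solution P(i) = i/6.
P(4) = 4/6 = 2/3 ≈ 0.6667.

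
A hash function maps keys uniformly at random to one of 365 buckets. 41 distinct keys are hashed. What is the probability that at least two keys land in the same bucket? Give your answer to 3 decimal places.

0.903

It's easier to compute the probability that all 41 are distinct.
P(all distinct) = 365/365 · 364/365 · ··· · 325/365 ≈ 0.097.
So the probability of at least one match is 1 − 0.097 = 0.903.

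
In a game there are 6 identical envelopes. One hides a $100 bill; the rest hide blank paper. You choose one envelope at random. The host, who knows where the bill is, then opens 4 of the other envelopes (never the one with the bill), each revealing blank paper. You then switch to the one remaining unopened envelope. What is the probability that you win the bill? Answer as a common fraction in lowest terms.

Your original envelope holds the bill with probability 1/6, so the other 5 collectively hold it with probability 5/6.
The host can always find 4 empty envelopes to open, so the reveals don't change that 5/6; it is now spread over the 1 remaining unopened envelope.
P(win by switching) = (5/6) · (1/1) = 5/6.

5/6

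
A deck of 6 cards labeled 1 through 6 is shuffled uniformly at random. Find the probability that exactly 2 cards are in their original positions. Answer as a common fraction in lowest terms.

Choose which 2 of the 6 are fixed: C(6,2) = 15 ways.
The remaining 4 must have no fixed point: D(4) = 9.
P = 15·9/720 = 3/16.

3/16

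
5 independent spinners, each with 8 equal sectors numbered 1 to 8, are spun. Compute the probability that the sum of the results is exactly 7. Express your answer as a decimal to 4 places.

0.0005

There are 8^5 = 32768 equally likely outcomes.
The number of ordered 5-tuples from {1,…,8} summing to 7 is 15.
P(sum = 7) = 15/32768 ≈ 0.0005.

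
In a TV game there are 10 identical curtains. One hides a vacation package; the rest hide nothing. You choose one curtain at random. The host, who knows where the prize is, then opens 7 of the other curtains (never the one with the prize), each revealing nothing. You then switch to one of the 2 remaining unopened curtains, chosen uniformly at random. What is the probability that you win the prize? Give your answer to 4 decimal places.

0.4500

Your original curtain holds the prize with probability 1/10, so the other 9 collectively hold it with probability 9/10.
The host can always find 7 empty curtains to open, so the reveals don't change that 9/10; it is now spread over the 2 remaining unopened curtains.
P(win by switching) = (9/10) · (1/2) = 9/20 ≈ 0.4500.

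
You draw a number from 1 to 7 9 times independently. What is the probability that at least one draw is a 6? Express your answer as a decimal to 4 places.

P(no draw is a 6) = (6/7)^9 ≈ 0.2497.
P(at least one) = 1 − 0.2497 = 0.7503.

0.7503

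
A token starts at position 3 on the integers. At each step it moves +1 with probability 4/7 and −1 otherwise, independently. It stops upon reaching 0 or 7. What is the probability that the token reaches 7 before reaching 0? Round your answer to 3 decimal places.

Let r = q/p = (3/7)/(4/7) = 3/4. The recurrence P(i) = p·P(i+1) + q·P(i−1) with P(0)=0, P(7)=1 gives P(i) = (1 − r^i)/(1 − r^7).
P(3) = (1 − (3/4)^3) / (1 − (3/4)^7) = 9472/14197 ≈ 0.667.

0.667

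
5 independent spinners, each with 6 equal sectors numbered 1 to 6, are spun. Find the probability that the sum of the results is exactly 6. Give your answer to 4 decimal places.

There are 6^5 = 7776 equally likely outcomes.
The number of ordered 5-tuples from {1,…,6} summing to 6 is 5.
P(sum = 6) = 5/7776 ≈ 0.0006.

0.0006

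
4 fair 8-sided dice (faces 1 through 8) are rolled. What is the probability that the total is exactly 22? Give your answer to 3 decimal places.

There are 8^4 = 4096 equally likely outcomes.
The number of ordered 4-tuples from {1,…,8} summing to 22 is 246.
P(sum = 22) = 246/4096 = 123/2048 ≈ 0.060.

0.060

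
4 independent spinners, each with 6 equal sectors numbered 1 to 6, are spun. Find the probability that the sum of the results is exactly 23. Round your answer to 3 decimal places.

0.003

There are 6^4 = 1296 equally likely outcomes.
The number of ordered 4-tuples from {1,…,6} summing to 23 is 4.
P(sum = 23) = 4/1296 = 1/324 ≈ 0.003.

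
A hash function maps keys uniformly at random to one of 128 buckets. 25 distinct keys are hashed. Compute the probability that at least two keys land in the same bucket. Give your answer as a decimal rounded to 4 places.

It's easier to compute the probability that all 25 are distinct.
P(all distinct) = 128/128 · 127/128 · ··· · 104/128 ≈ 0.0813.
So the probability of at least one match is 1 − 0.0813 = 0.9187.

0.9187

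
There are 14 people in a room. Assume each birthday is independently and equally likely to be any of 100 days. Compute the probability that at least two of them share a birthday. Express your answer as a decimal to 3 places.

0.615

It's easier to compute the probability that all 14 are distinct.
P(all distinct) = 100/100 · 99/100 · ··· · 87/100 ≈ 0.385.
So the probability of at least one match is 1 − 0.385 = 0.615.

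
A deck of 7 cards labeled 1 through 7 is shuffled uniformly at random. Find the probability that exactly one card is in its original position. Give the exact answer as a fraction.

53/144

Choose which one is fixed: C(7,1) = 7 ways.
The remaining 6 must have no fixed point: D(6) = 265.
P = 7·265/5040 = 53/144.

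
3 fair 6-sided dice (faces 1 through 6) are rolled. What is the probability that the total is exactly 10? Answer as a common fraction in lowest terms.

1/8

There are 6^3 = 216 equally likely outcomes.
The number of ordered 3-tuples from {1,…,6} summing to 10 is 27.
P(sum = 10) = 27/216 = 1/8.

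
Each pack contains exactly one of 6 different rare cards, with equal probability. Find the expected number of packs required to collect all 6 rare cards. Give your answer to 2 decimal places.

14.70

After i distinct types are collected, each trial gives a new one with probability (6−i)/6, so the expected wait for the next new type is 6/(6−i).
E = 6/6 + 6/5 + 6/4 + 6/3 + 6/2 + 6/1 = 147/10 ≈ 14.70.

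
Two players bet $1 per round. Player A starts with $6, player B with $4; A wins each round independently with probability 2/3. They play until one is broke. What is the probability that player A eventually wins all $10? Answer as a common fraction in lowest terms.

Let r = q/p = (1/3)/(2/3) = 1/2. The recurrence P(i) = p·P(i+1) + q·P(i−1) with P(0)=0, P(10)=1 gives P(i) = (1 − r^i)/(1 − r^10).
P(6) = (1 − (1/2)^6) / (1 − (1/2)^10) = 336/341.

336/341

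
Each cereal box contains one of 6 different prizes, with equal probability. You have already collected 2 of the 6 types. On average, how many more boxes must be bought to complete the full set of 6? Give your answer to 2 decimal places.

12.50

Starting from 2 distinct types, each trial gives a new one with probability (6−i)/6 when i types are held, so the wait for the next new type is 6/(6−i).
E = 6/4 + 6/3 + 6/2 + 6/1 = 25/2 ≈ 12.50.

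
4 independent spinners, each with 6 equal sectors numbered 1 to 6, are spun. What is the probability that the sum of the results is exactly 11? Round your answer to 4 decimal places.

There are 6^4 = 1296 equally likely outcomes.
The number of ordered 4-tuples from {1,…,6} summing to 11 is 104.
P(sum = 11) = 104/1296 = 13/162 ≈ 0.0802.

0.0802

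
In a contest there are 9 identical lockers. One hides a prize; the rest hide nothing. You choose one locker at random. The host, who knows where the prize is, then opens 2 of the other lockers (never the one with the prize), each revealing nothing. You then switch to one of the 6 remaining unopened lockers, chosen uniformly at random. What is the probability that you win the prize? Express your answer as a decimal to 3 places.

Your original locker holds the prize with probability 1/9, so the other 8 collectively hold it with probability 8/9.
The host can always find 2 empty lockers to open, so the reveals don't change that 8/9; it is now spread over the 6 remaining unopened lockers.
P(win by switching) = (8/9) · (1/6) = 4/27 ≈ 0.148.

0.148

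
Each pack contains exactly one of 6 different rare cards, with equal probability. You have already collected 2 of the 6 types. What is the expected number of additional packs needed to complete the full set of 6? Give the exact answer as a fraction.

Starting from 2 distinct types, each trial gives a new one with probability (6−i)/6 when i types are held, so the wait for the next new type is 6/(6−i).
E = 6/4 + 6/3 + 6/2 + 6/1 = 25/2.

25/2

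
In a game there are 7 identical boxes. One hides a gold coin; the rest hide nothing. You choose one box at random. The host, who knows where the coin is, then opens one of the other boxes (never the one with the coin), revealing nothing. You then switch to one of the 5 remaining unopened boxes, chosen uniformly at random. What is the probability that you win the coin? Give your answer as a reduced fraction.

Your original box holds the coin with probability 1/7, so the other 6 collectively hold it with probability 6/7.
The host can always find an empty box to open, so this doesn't change that 6/7; it is now spread over the 5 remaining unopened boxes.
P(win by switching) = (6/7) · (1/5) = 6/35.

6/35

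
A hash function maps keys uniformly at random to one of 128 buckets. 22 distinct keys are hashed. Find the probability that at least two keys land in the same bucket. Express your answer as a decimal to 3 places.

It's easier to compute the probability that all 22 are distinct.
P(all distinct) = 128/128 · 127/128 · ··· · 107/128 ≈ 0.147.
So the probability of at least one match is 1 − 0.147 = 0.853.

0.853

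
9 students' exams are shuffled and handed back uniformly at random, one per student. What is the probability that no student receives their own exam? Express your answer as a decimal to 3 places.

This is the derangement probability: permutations of 9 with no fixed point.
D(9) = 9! · (1 − 1/1! + 1/2! − ··· + (−1)^9/9!) = 133496.
P = 133496/362880 = 16687/45360 ≈ 0.368.

0.368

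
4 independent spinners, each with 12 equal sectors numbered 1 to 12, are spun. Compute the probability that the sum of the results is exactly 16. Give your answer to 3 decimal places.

0.022

There are 12^4 = 20736 equally likely outcomes.
The number of ordered 4-tuples from {1,…,12} summing to 16 is 451.
P(sum = 16) = 451/20736 ≈ 0.022.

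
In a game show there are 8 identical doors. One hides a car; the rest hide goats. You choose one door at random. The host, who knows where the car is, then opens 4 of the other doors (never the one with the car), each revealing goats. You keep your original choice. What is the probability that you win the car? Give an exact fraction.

1/8

The host can always open 4 empty doors regardless of your choice, so the reveals give no information about your original door.
P(win by staying) = 1/8.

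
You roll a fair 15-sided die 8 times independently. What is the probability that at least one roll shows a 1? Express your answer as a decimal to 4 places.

P(no roll shows a 1) = (14/15)^8 ≈ 0.5758.
P(at least one) = 1 − 0.5758 = 0.4242.

0.4242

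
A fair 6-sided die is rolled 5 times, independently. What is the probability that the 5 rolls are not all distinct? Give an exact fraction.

P(all 5 different) = 6/6 · 5/6 · ··· · 2/6 = 5/54.
P(at least two equal) = 1 − 5/54 = 49/54.

49/54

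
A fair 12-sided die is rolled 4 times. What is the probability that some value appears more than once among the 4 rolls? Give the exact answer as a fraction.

P(all 4 different) = 12/12 · 11/12 · ··· · 9/12 = 55/96.
P(at least two equal) = 1 − 55/96 = 41/96.

41/96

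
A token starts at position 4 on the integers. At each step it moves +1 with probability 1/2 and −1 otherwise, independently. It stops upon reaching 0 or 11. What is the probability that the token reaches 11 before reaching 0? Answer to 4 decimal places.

0.3636

With a fair step, P(i) = ½P(i−1) + ½P(i+1) with P(0)=0, P(11)=1 has the linear solution P(i) = i/11.
P(4) = 4/11 ≈ 0.3636.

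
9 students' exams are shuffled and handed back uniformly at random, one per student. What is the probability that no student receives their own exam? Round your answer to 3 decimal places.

This is the derangement probability: permutations of 9 with no fixed point.
D(9) = 9! · (1 − 1/1! + 1/2! − ··· + (−1)^9/9!) = 133496.
P = 133496/362880 = 16687/45360 ≈ 0.368.

0.368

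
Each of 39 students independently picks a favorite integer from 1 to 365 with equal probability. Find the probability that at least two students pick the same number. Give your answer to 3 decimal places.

0.878

It's easier to compute the probability that all 39 are distinct.
P(all distinct) = 365/365 · 364/365 · ··· · 327/365 ≈ 0.122.
So the probability of at least one match is 1 − 0.122 = 0.878.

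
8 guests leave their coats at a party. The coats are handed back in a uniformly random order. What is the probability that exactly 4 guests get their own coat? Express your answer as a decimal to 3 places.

0.016

Choose which 4 of the 8 are fixed: C(8,4) = 70 ways.
The remaining 4 must have no fixed point: D(4) = 9.
P = 70·9/40320 = 1/64 ≈ 0.016.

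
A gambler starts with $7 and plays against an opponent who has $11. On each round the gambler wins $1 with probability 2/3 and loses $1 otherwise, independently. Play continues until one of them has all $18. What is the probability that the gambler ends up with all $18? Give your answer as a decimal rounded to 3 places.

0.992

Let r = q/p = (1/3)/(2/3) = 1/2. The recurrence P(i) = p·P(i+1) + q·P(i−1) with P(0)=0, P(18)=1 gives P(i) = (1 − r^i)/(1 − r^18).
P(7) = (1 − (1/2)^7) / (1 − (1/2)^18) = 260096/262143 ≈ 0.992.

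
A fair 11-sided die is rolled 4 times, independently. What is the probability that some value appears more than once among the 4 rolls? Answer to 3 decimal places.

0.459

P(all 4 different) = 11/11 · 10/11 · ··· · 8/11 ≈ 0.541.
P(at least two equal) = 1 − 0.541 = 0.459.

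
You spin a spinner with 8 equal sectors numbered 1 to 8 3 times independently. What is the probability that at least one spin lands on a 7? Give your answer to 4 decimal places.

P(no spin lands on a 7) = (7/8)^3 ≈ 0.6699.
P(at least one) = 1 − 0.6699 = 0.3301.

0.3301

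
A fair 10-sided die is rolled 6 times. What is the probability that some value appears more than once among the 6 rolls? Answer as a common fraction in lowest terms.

P(all 6 different) = 10/10 · 9/10 · ··· · 5/10 = 189/1250.
P(at least two equal) = 1 − 189/1250 = 1061/1250.

1061/1250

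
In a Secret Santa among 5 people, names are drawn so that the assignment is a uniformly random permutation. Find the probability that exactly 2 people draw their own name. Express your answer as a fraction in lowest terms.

Choose which 2 of the 5 are fixed: C(5,2) = 10 ways.
The remaining 3 must have no fixed point: D(3) = 2.
P = 10·2/120 = 1/6.

1/6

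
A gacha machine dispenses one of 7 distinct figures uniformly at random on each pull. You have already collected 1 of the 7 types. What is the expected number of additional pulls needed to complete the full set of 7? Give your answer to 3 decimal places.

Starting from 1 distinct type, each trial gives a new one with probability (7−i)/7 when i types are held, so the wait for the next new type is 7/(7−i).
E = 7/6 + 7/5 + 7/4 + 7/3 + 7/2 + 7/1 = 343/20 ≈ 17.150.

17.150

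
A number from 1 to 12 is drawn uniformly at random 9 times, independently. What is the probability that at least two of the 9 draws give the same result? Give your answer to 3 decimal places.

0.985

P(all 9 different) = 12/12 · 11/12 · ··· · 4/12 ≈ 0.015.
P(at least two equal) = 1 − 0.015 = 0.985.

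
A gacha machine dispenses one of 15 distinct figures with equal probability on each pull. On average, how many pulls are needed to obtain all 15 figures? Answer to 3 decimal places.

After i distinct types are collected, each trial gives a new one with probability (15−i)/15, so the expected wait for the next new type is 15/(15−i).
E = 15/15 + 15/14 + 15/13 + 15/12 + 15/11 + 15/10 + 15/9 + 15/8 + 15/7 + 15/6 + 15/5 + 15/4 + 15/3 + 15/2 + 15/1 = 1195757/24024 ≈ 49.773.

49.773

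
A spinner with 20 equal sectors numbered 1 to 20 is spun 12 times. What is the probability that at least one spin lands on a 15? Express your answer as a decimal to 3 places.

0.460

P(no spin lands on a 15) = (19/20)^12 ≈ 0.540.
P(at least one) = 1 − 0.540 = 0.460.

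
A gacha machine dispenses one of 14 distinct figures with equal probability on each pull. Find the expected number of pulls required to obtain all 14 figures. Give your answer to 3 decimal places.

After i distinct types are collected, each trial gives a new one with probability (14−i)/14, so the expected wait for the next new type is 14/(14−i).
E = 14/14 + 14/13 + 14/12 + 14/11 + 14/10 + 14/9 + 14/8 + 14/7 + 14/6 + 14/5 + 14/4 + 14/3 + 14/2 + 14/1 = 1171733/25740 ≈ 45.522.

45.522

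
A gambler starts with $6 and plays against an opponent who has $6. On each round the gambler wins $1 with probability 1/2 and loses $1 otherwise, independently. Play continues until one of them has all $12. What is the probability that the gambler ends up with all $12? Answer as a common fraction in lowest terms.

1/2

With a fair step, P(i) = ½P(i−1) + ½P(i+1) with P(0)=0, P(12)=1 has the linear solution P(i) = i/12.
P(6) = 6/12 = 1/2.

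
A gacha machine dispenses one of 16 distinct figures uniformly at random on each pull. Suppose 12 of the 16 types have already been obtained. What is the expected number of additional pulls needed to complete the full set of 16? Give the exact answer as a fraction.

100/3

Starting from 12 distinct types, each trial gives a new one with probability (16−i)/16 when i types are held, so the wait for the next new type is 16/(16−i).
E = 16/4 + 16/3 + 16/2 + 16/1 = 100/3.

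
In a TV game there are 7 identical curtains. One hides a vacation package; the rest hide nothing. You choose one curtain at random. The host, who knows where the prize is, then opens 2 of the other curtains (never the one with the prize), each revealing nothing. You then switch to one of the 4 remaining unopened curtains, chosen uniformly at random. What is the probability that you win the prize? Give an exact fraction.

3/14

Your original curtain holds the prize with probability 1/7, so the other 6 collectively hold it with probability 6/7.
The host can always find 2 empty curtains to open, so the reveals don't change that 6/7; it is now spread over the 4 remaining unopened curtains.
P(win by switching) = (6/7) · (1/4) = 3/14.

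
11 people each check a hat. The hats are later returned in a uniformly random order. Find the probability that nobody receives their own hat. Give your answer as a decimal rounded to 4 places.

0.3679

This is the derangement probability: permutations of 11 with no fixed point.
D(11) = 11! · (1 − 1/1! + 1/2! − ··· + (−1)^11/11!) = 14684570.
P = 14684570/39916800 = 1468457/3991680 ≈ 0.3679.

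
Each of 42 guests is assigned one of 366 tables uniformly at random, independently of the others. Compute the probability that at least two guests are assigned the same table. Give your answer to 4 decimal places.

It's easier to compute the probability that all 42 are distinct.
P(all distinct) = 366/366 · 365/366 · ··· · 325/366 ≈ 0.0866.
So the probability of at least one match is 1 − 0.0866 = 0.9134.

0.9134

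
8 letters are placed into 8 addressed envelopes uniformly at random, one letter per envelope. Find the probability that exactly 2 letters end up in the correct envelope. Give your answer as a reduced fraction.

53/288

Choose which 2 of the 8 are fixed: C(8,2) = 28 ways.
The remaining 6 must have no fixed point: D(6) = 265.
P = 28·265/40320 = 53/288.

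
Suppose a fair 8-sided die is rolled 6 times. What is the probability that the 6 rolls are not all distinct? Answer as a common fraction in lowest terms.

P(all 6 different) = 8/8 · 7/8 · ··· · 3/8 = 315/4096.
P(at least two equal) = 1 − 315/4096 = 3781/4096.

3781/4096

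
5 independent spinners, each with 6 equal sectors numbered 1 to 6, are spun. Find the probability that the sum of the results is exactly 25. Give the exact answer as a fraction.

There are 6^5 = 7776 equally likely outcomes.
The number of ordered 5-tuples from {1,…,6} summing to 25 is 126.
P(sum = 25) = 126/7776 = 7/432.

7/432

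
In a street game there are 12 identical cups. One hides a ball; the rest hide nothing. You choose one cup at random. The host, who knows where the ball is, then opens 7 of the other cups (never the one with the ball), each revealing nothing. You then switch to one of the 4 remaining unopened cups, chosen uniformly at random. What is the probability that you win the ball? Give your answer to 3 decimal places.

Your original cup holds the ball with probability 1/12, so the other 11 collectively hold it with probability 11/12.
The host can always find 7 empty cups to open, so the reveals don't change that 11/12; it is now spread over the 4 remaining unopened cups.
P(win by switching) = (11/12) · (1/4) = 11/48 ≈ 0.229.

0.229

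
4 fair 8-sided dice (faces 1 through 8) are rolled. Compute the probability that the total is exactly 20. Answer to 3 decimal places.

0.077

There are 8^4 = 4096 equally likely outcomes.
The number of ordered 4-tuples from {1,…,8} summing to 20 is 315.
P(sum = 20) = 315/4096 ≈ 0.077.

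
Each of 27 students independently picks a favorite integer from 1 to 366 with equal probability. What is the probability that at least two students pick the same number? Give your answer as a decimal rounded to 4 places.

0.6258

It's easier to compute the probability that all 27 are distinct.
P(all distinct) = 366/366 · 365/366 · ··· · 340/366 ≈ 0.3742.
So the probability of at least one match is 1 − 0.3742 = 0.6258.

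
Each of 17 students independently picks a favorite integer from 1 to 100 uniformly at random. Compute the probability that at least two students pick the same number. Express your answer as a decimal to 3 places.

It's easier to compute the probability that all 17 are distinct.
P(all distinct) = 100/100 · 99/100 · ··· · 84/100 ≈ 0.237.
So the probability of at least one match is 1 − 0.237 = 0.763.

0.763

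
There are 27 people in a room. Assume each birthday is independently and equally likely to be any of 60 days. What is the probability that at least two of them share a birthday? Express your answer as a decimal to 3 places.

It's easier to compute the probability that all 27 are distinct.
P(all distinct) = 60/60 · 59/60 · ··· · 34/60 ≈ 0.001.
So the probability of at least one match is 1 − 0.001 = 0.999.

0.999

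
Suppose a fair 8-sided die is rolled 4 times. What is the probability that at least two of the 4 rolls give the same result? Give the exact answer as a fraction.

151/256

P(all 4 different) = 8/8 · 7/8 · ··· · 5/8 = 105/256.
P(at least two equal) = 1 − 105/256 = 151/256.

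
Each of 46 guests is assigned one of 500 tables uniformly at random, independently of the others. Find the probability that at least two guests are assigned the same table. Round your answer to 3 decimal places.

0.882

It's easier to compute the probability that all 46 are distinct.
P(all distinct) = 500/500 · 499/500 · ··· · 455/500 ≈ 0.118.
So the probability of at least one match is 1 − 0.118 = 0.882.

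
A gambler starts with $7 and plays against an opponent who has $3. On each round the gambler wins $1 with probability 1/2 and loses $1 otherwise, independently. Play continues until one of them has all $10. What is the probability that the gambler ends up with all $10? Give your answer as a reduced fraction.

With a fair step, P(i) = ½P(i−1) + ½P(i+1) with P(0)=0, P(10)=1 has the linear solution P(i) = i/10.
P(7) = 7/10.

7/10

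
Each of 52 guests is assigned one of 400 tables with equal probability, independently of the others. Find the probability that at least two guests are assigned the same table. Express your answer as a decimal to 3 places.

It's easier to compute the probability that all 52 are distinct.
P(all distinct) = 400/400 · 399/400 · ··· · 349/400 ≈ 0.031.
So the probability of at least one match is 1 − 0.031 = 0.969.

0.969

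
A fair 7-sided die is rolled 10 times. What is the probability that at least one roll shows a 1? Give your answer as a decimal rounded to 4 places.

P(no roll shows a 1) = (6/7)^10 ≈ 0.2141.
P(at least one) = 1 − 0.2141 = 0.7859.

0.7859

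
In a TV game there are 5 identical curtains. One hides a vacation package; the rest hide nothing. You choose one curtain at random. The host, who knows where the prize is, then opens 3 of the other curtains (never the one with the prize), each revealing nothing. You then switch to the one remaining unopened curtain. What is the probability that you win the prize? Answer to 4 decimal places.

0.8000

Your original curtain holds the prize with probability 1/5, so the other 4 collectively hold it with probability 4/5.
The host can always find 3 empty curtains to open, so the reveals don't change that 4/5; it is now spread over the 1 remaining unopened curtain.
P(win by switching) = (4/5) · (1/1) = 4/5 ≈ 0.8000.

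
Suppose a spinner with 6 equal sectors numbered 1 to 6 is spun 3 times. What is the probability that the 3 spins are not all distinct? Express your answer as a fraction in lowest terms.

4/9

P(all 3 different) = 6/6 · 5/6 · ··· · 4/6 = 5/9.
P(at least two equal) = 1 − 5/9 = 4/9.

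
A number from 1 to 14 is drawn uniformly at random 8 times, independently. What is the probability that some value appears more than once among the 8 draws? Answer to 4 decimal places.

P(all 8 different) = 14/14 · 13/14 · ··· · 7/14 ≈ 0.0820.
P(at least two equal) = 1 − 0.0820 = 0.9180.

0.9180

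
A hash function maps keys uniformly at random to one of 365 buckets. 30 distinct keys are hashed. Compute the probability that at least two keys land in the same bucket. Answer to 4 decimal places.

0.7063

It's easier to compute the probability that all 30 are distinct.
P(all distinct) = 365/365 · 364/365 · ··· · 336/365 ≈ 0.2937.
So the probability of at least one match is 1 − 0.2937 = 0.7063.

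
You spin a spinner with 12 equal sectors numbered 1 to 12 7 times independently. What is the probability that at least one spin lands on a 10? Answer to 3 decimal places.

0.456

P(no spin lands on a 10) = (11/12)^7 ≈ 0.544.
P(at least one) = 1 − 0.544 = 0.456.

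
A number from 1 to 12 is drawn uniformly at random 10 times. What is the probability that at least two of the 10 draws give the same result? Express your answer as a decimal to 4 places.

0.9961

P(all 10 different) = 12/12 · 11/12 · ··· · 3/12 ≈ 0.0039.
P(at least two equal) = 1 − 0.0039 = 0.9961.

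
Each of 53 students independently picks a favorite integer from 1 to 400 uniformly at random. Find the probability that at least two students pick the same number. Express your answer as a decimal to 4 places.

0.9729

It's easier to compute the probability that all 53 are distinct.
P(all distinct) = 400/400 · 399/400 · ··· · 348/400 ≈ 0.0271.
So the probability of at least one match is 1 − 0.0271 = 0.9729.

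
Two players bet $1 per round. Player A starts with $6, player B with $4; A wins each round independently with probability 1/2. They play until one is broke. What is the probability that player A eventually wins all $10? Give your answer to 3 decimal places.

With a fair step, P(i) = ½P(i−1) + ½P(i+1) with P(0)=0, P(10)=1 has the linear solution P(i) = i/10.
P(6) = 6/10 = 3/5 ≈ 0.600.

0.600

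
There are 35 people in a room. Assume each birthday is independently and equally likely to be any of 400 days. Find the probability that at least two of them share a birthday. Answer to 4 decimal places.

0.7839

It's easier to compute the probability that all 35 are distinct.
P(all distinct) = 400/400 · 399/400 · ··· · 366/400 ≈ 0.2161.
So the probability of at least one match is 1 − 0.2161 = 0.7839.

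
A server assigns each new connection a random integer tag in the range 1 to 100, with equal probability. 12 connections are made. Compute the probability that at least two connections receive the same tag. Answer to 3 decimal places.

It's easier to compute the probability that all 12 are distinct.
P(all distinct) = 100/100 · 99/100 · ··· · 89/100 ≈ 0.503.
So the probability of at least one match is 1 − 0.503 = 0.497.

0.497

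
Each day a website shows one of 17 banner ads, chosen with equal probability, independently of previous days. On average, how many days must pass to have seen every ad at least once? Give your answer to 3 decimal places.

After i distinct types are collected, each trial gives a new one with probability (17−i)/17, so the expected wait for the next new type is 17/(17−i).
E = 17/17 + 17/16 + 17/15 + 17/14 + 17/13 + 17/12 + 17/11 + 17/10 + 17/9 + 17/8 + 17/7 + 17/6 + 17/5 + 17/4 + 17/3 + 17/2 + 17/1 = 42142223/720720 ≈ 58.472.

58.472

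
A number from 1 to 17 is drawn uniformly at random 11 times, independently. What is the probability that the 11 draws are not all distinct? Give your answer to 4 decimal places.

P(all 11 different) = 17/17 · 16/17 · ··· · 7/17 ≈ 0.0144.
P(at least two equal) = 1 − 0.0144 = 0.9856.

0.9856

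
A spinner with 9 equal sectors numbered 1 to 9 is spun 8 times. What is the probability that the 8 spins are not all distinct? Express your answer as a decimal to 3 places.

P(all 8 different) = 9/9 · 8/9 · ··· · 2/9 ≈ 0.008.
P(at least two equal) = 1 − 0.008 = 0.992.

0.992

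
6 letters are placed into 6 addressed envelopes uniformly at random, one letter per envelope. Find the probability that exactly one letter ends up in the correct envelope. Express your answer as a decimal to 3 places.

0.367

Choose which one is fixed: C(6,1) = 6 ways.
The remaining 5 must have no fixed point: D(5) = 44.
P = 6·44/720 = 11/30 ≈ 0.367.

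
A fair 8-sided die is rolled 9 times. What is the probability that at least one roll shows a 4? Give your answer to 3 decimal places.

P(no roll shows a 4) = (7/8)^9 ≈ 0.301.
P(at least one) = 1 − 0.301 = 0.699.

0.699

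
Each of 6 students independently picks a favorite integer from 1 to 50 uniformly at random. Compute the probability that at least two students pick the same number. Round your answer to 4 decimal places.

It's easier to compute the probability that all 6 are distinct.
P(all distinct) = 50/50 · 49/50 · ··· · 45/50 ≈ 0.7322.
So the probability of at least one match is 1 − 0.7322 = 0.2678.

0.2678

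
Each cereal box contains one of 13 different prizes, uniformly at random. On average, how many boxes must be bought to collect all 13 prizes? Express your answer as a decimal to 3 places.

41.342

After i distinct types are collected, each trial gives a new one with probability (13−i)/13, so the expected wait for the next new type is 13/(13−i).
E = 13/13 + 13/12 + 13/11 + 13/10 + 13/9 + 13/8 + 13/7 + 13/6 + 13/5 + 13/4 + 13/3 + 13/2 + 13/1 = 1145993/27720 ≈ 41.342.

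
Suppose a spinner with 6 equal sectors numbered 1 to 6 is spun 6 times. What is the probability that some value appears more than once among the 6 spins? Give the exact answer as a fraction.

P(all 6 different) = 6/6 · 5/6 · ··· · 1/6 = 5/324.
P(at least two equal) = 1 − 5/324 = 319/324.

319/324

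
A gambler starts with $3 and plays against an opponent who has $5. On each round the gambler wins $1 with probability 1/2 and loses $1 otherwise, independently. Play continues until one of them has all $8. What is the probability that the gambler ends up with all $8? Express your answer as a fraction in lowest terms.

With a fair step, P(i) = ½P(i−1) + ½P(i+1) with P(0)=0, P(8)=1 has the linear solution P(i) = i/8.
P(3) = 3/8.

3/8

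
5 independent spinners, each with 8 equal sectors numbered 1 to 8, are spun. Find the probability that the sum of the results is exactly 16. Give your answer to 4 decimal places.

0.0363

There are 8^5 = 32768 equally likely outcomes.
The number of ordered 5-tuples from {1,…,8} summing to 16 is 1190.
P(sum = 16) = 1190/32768 = 595/16384 ≈ 0.0363.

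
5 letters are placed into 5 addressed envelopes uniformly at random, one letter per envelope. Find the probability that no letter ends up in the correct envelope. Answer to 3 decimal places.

This is the derangement probability: permutations of 5 with no fixed point.
D(5) = 5! · (1 − 1/1! + 1/2! − ··· + (−1)^5/5!) = 44.
P = 44/120 = 11/30 ≈ 0.367.

0.367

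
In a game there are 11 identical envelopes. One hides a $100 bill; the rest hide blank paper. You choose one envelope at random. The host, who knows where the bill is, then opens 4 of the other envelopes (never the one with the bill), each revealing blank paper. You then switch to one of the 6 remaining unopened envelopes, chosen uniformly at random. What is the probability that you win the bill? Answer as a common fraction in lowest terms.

5/33

Your original envelope holds the bill with probability 1/11, so the other 10 collectively hold it with probability 10/11.
The host can always find 4 empty envelopes to open, so the reveals don't change that 10/11; it is now spread over the 6 remaining unopened envelopes.
P(win by switching) = (10/11) · (1/6) = 5/33.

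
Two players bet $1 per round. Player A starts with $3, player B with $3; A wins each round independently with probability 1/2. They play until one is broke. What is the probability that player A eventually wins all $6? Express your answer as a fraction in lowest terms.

With a fair step, P(i) = ½P(i−1) + ½P(i+1) with P(0)=0, P(6)=1 has the linear solution P(i) = i/6.
P(3) = 3/6 = 1/2.

1/2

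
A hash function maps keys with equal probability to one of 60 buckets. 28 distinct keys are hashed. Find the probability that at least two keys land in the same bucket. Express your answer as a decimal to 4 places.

It's easier to compute the probability that all 28 are distinct.
P(all distinct) = 60/60 · 59/60 · ··· · 33/60 ≈ 0.0005.
So the probability of at least one match is 1 − 0.0005 = 0.9995.

0.9995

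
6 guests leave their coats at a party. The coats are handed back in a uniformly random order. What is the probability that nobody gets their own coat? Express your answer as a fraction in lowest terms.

53/144

This is the derangement probability: permutations of 6 with no fixed point.
D(6) = 6! · (1 − 1/1! + 1/2! − ··· + (−1)^6/6!) = 265.
P = 265/720 = 53/144.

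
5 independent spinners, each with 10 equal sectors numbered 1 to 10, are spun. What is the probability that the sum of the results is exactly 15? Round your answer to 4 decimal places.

There are 10^5 = 100000 equally likely outcomes.
The number of ordered 5-tuples from {1,…,10} summing to 15 is 996.
P(sum = 15) = 996/100000 = 249/25000 ≈ 0.0100.

0.0100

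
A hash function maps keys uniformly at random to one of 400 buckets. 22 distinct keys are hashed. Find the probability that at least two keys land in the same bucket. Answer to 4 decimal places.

It's easier to compute the probability that all 22 are distinct.
P(all distinct) = 400/400 · 399/400 · ··· · 379/400 ≈ 0.5554.
So the probability of at least one match is 1 − 0.5554 = 0.4446.

0.4446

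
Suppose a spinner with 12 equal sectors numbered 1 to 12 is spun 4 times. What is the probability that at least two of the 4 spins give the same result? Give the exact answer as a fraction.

P(all 4 different) = 12/12 · 11/12 · ··· · 9/12 = 55/96.
P(at least two equal) = 1 − 55/96 = 41/96.

41/96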